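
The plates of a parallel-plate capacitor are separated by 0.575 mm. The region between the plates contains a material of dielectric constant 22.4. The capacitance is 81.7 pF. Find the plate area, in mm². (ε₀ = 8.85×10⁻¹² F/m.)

A = Cd/(κε₀) = 8.17×10⁻¹¹ × 5.75×10⁻⁴ / (22.4 × 8.85×10⁻¹²) = 2.37×10⁻⁴ m².

A ≈ 237 mm²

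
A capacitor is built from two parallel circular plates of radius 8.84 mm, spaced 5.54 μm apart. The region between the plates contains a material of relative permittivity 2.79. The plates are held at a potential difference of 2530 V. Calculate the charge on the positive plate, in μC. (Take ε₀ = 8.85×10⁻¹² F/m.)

A = π(8.84 mm)² = 2.46×10⁻⁴ m².
C = κε₀A/d = 2.79 × 8.85×10⁻¹² × 2.46×10⁻⁴ / 5.54×10⁻⁶ = 1.09×10⁻⁹ F.
Q = CV = 1.09×10⁻⁹ × 2530 = 2.77×10⁻⁶ C.

Q ≈ 2.77 μC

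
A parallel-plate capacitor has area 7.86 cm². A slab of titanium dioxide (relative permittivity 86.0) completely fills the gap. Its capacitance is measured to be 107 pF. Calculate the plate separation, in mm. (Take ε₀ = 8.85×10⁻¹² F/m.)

A = 7.86 cm² = 7.86×10⁻⁴ m².
d = κε₀A/C = 86.0 × 8.85×10⁻¹² × 7.86×10⁻⁴ / 1.07×10⁻¹⁰ = 5.59×10⁻³ m.

5.59 mm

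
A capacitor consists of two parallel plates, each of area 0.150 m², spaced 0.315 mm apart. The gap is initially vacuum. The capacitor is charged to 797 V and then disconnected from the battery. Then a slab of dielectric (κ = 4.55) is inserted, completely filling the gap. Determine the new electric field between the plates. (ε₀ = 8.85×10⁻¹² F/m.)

Initially C₁ = ε₀A/d = 8.85×10⁻¹² × 0.150 / 3.15×10⁻⁴ = 4.21×10⁻⁹ F.
E₁ = 2.53×10⁶ V/m.
Isolated ⇒ Q is held fixed. V₂ = Q/C₂ = V₁/4.55; E = V/d, so E₂/E₁ = (V₂/V₁)(d₁/d₂) = 0.220.
E₂ = 0.220 × 2.53×10⁶ = 5.56×10⁵ V/m.

0.556 MV/m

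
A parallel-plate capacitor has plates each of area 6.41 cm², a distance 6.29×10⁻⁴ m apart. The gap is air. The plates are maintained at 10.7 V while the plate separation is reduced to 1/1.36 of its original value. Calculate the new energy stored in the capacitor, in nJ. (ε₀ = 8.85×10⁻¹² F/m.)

0.702 nJ

A = 6.41 cm² = 6.41×10⁻⁴ m².
Initially C₁ = ε₀A/d = 8.85×10⁻¹² × 6.41×10⁻⁴ / 6.29×10⁻⁴ = 9.02×10⁻¹² F.
U₁ = 5.16×10⁻¹⁰ J.
Battery connected ⇒ V is held fixed. C₂ = 1.36 C₁ and U = ½CV², so U₂/U₁ = C₂/C₁ = 1.36.
U₂ = 1.36 × 5.16×10⁻¹⁰ = 7.02×10⁻¹⁰ J.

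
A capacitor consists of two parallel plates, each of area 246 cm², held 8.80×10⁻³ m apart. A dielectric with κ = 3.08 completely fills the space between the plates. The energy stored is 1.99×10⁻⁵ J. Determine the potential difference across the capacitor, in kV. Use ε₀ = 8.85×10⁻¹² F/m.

0.723 kV

A = 246 cm² = 2.46×10⁻² m².
C = κε₀A/d = 3.08 × 8.85×10⁻¹² × 2.46×10⁻² / 8.80×10⁻³ = 7.62×10⁻¹¹ F.
V = √(2U/C) = √(2 × 1.99×10⁻⁵ / 7.62×10⁻¹¹) = 7.23×10² V.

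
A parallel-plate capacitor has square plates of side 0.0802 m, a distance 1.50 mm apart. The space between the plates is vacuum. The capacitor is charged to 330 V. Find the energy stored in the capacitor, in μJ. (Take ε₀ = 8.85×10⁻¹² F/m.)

A = (0.0802 m)² = 6.43×10⁻³ m².
C = ε₀A/d = 8.85×10⁻¹² × 6.43×10⁻³ / 1.50×10⁻³ = 3.79×10⁻¹¹ F.
U = ½CV² = ½ × 3.79×10⁻¹¹ × (330)² = 2.07×10⁻⁶ J.

U ≈ 2.07 μJ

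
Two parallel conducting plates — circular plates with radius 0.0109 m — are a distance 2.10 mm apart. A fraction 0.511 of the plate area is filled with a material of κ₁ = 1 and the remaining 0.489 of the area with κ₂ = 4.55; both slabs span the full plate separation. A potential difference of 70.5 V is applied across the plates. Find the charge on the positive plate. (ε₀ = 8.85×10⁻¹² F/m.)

303 pC

A = π(0.0109 m)² = 3.73×10⁻⁴ m².
Side-by-side slabs ⇒ two capacitors in parallel, each spanning the full gap.
C₁ = κ₁ε₀A₁/d = 1.00 × 8.85×10⁻¹² × 1.91×10⁻⁴ / 2.10×10⁻³ = 8.04×10⁻¹³ F.
C₂ = κ₂ε₀A₂/d = 4.55 × 8.85×10⁻¹² × 1.83×10⁻⁴ / 2.10×10⁻³ = 3.50×10⁻¹² F.
C = C₁ + C₂ = 4.30×10⁻¹² F.
Q = CV = 4.30×10⁻¹² × 70.5 = 3.03×10⁻¹⁰ C.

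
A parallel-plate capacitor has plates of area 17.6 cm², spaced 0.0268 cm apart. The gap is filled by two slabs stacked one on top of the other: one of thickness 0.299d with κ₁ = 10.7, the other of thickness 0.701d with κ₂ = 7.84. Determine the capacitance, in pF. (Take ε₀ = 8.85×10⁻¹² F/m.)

C ≈ 495 pF

A = 17.6 cm² = 1.76×10⁻³ m².
Stacked slabs ⇒ two capacitors in series, each with the full plate area.
C₁ = κ₁ε₀A/d₁ = 10.7 × 8.85×10⁻¹² × 1.76×10⁻³ / 8.01×10⁻⁵ = 2.08×10⁻⁹ F.
C₂ = κ₂ε₀A/d₂ = 7.84 × 8.85×10⁻¹² × 1.76×10⁻³ / 1.88×10⁻⁴ = 6.50×10⁻¹⁰ F.
C = (1/C₁ + 1/C₂)⁻¹ = 4.95×10⁻¹⁰ F.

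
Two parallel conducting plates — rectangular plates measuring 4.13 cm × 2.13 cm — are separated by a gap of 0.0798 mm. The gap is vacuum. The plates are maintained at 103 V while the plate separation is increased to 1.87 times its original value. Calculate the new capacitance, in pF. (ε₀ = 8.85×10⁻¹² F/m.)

A = 4.13 × 2.13 cm² = 8.80×10⁻⁴ m².
Initially C₁ = ε₀A/d = 8.85×10⁻¹² × 8.80×10⁻⁴ / 7.98×10⁻⁵ = 9.76×10⁻¹¹ F.
C = ε₀A/d scales as 1/d, so C₂/C₁ = d₁/d₂ = 1/1.87 = 0.535.
C₂ = 0.535 × 9.76×10⁻¹¹ = 5.22×10⁻¹¹ F.

C ≈ 52.2 pF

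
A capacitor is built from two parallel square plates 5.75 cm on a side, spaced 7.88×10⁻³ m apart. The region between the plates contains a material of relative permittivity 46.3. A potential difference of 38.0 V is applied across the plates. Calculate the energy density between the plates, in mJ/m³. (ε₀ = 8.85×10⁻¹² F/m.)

E = V/d = 38.0 / 7.88×10⁻³ = 4.82×10³ V/m.
u = ½κε₀E² = ½ × 46.3 × 8.85×10⁻¹² × (4.82×10³)² = 4.76×10⁻³ J/m³.

4.76 mJ/m³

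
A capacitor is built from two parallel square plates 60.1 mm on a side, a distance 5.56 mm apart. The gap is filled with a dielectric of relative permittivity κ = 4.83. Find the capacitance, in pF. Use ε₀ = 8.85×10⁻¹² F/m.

A = (60.1 mm)² = 3.61×10⁻³ m².
C = κε₀A/d = 4.83 × 8.85×10⁻¹² × 3.61×10⁻³ / 5.56×10⁻³ = 2.78×10⁻¹¹ F.

C ≈ 27.8 pF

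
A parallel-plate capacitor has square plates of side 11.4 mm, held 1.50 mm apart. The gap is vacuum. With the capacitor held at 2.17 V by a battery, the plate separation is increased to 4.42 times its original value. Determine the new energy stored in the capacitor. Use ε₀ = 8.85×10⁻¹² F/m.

0.408 pJ

A = (11.4 mm)² = 1.30×10⁻⁴ m².
Initially C₁ = ε₀A/d = 8.85×10⁻¹² × 1.30×10⁻⁴ / 1.50×10⁻³ = 7.67×10⁻¹³ F.
U₁ = 1.81×10⁻¹² J.
Battery connected ⇒ V is held fixed. C₂ = 0.226 C₁ and U = ½CV², so U₂/U₁ = C₂/C₁ = 0.226.
U₂ = 0.226 × 1.81×10⁻¹² = 4.08×10⁻¹³ J.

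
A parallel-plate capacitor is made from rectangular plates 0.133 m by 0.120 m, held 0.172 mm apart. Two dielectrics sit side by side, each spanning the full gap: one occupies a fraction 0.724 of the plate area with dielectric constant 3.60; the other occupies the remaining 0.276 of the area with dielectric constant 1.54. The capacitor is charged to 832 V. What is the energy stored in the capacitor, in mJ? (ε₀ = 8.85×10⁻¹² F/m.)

0.862 mJ

A = 0.133 × 0.120 m² = 1.60×10⁻² m².
Side-by-side slabs ⇒ two capacitors in parallel, each spanning the full gap.
C₁ = κ₁ε₀A₁/d = 3.60 × 8.85×10⁻¹² × 1.16×10⁻² / 1.72×10⁻⁴ = 2.14×10⁻⁹ F.
C₂ = κ₂ε₀A₂/d = 1.54 × 8.85×10⁻¹² × 4.40×10⁻³ / 1.72×10⁻⁴ = 3.49×10⁻¹⁰ F.
C = C₁ + C₂ = 2.49×10⁻⁹ F.
U = ½CV² = ½ × 2.49×10⁻⁹ × (832)² = 8.62×10⁻⁴ J.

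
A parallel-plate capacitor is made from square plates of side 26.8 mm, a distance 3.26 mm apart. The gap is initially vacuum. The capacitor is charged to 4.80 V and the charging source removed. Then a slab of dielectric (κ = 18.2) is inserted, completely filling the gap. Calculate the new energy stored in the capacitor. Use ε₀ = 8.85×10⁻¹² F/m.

U ≈ 1.23 pJ

A = (26.8 mm)² = 7.18×10⁻⁴ m².
Initially C₁ = ε₀A/d = 8.85×10⁻¹² × 7.18×10⁻⁴ / 3.26×10⁻³ = 1.95×10⁻¹² F.
U₁ = 2.25×10⁻¹¹ J.
Isolated ⇒ Q is held fixed. C₂ = 18.2 C₁ and U = Q²/(2C), so U₂/U₁ = C₁/C₂ = 0.0549.
U₂ = 0.0549 × 2.25×10⁻¹¹ = 1.23×10⁻¹² J.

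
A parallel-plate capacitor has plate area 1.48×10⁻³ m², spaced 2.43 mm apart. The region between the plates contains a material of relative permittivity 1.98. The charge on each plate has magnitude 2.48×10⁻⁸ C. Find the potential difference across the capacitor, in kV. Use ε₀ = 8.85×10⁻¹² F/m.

2.32 kV

C = κε₀A/d = 1.98 × 8.85×10⁻¹² × 1.48×10⁻³ / 2.43×10⁻³ = 1.07×10⁻¹¹ F.
V = Q/C = 2.48×10⁻⁸ / 1.07×10⁻¹¹ = 2.32×10³ V.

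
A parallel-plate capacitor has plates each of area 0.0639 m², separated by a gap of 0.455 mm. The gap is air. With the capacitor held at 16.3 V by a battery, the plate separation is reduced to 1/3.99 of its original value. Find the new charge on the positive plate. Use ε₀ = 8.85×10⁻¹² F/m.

Q ≈ 80.8 nC

Initially C₁ = ε₀A/d = 8.85×10⁻¹² × 6.39×10⁻² / 4.55×10⁻⁴ = 1.24×10⁻⁹ F.
Q₁ = 2.03×10⁻⁸ C.
Battery connected ⇒ V is held fixed. C₂ = 3.99 C₁ and Q = CV, so Q₂/Q₁ = C₂/C₁ = 3.99.
Q₂ = 3.99 × 2.03×10⁻⁸ = 8.08×10⁻⁸ C.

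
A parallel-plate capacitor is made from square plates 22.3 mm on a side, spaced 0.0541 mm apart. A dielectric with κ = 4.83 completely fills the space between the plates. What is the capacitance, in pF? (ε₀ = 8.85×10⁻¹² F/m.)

393 pF

A = (22.3 mm)² = 4.97×10⁻⁴ m².
C = κε₀A/d = 4.83 × 8.85×10⁻¹² × 4.97×10⁻⁴ / 5.41×10⁻⁵ = 3.93×10⁻¹⁰ F.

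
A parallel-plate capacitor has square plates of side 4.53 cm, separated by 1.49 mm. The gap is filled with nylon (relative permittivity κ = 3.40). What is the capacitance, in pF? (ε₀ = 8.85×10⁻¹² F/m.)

C ≈ 41.4 pF

A = (4.53 cm)² = 2.05×10⁻³ m².
C = κε₀A/d = 3.40 × 8.85×10⁻¹² × 2.05×10⁻³ / 1.49×10⁻³ = 4.14×10⁻¹¹ F.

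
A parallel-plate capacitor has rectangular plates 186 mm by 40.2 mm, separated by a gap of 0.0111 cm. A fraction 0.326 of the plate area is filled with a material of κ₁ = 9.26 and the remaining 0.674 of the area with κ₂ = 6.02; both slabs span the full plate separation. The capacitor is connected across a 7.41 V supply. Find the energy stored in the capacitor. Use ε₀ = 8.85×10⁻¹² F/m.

U ≈ 116 nJ

A = 186 × 40.2 mm² = 7.48×10⁻³ m².
Side-by-side slabs ⇒ two capacitors in parallel, each spanning the full gap.
C₁ = κ₁ε₀A₁/d = 9.26 × 8.85×10⁻¹² × 2.44×10⁻³ / 1.11×10⁻⁴ = 1.80×10⁻⁹ F.
C₂ = κ₂ε₀A₂/d = 6.02 × 8.85×10⁻¹² × 5.04×10⁻³ / 1.11×10⁻⁴ = 2.42×10⁻⁹ F.
C = C₁ + C₂ = 4.22×10⁻⁹ F.
U = ½CV² = ½ × 4.22×10⁻⁹ × (7.41)² = 1.16×10⁻⁷ J.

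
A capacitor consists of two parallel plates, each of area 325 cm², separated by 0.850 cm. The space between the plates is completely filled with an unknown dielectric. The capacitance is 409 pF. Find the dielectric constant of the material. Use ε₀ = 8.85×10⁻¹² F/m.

12.1

A = 325 cm² = 3.25×10⁻² m².
κ = Cd/(ε₀A) = 4.09×10⁻¹⁰ × 8.50×10⁻³ / (8.85×10⁻¹² × 3.25×10⁻²) = 12.1.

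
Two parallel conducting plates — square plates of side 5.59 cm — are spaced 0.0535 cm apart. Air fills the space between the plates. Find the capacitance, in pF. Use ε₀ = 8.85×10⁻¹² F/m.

A = (5.59 cm)² = 3.12×10⁻³ m².
C = ε₀A/d = 8.85×10⁻¹² × 3.12×10⁻³ / 5.35×10⁻⁴ = 5.17×10⁻¹¹ F.

51.7 pF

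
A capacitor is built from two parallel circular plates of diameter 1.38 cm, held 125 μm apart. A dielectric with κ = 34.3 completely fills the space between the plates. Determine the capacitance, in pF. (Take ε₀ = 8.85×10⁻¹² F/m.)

C ≈ 363 pF

A = π(1.38/2 cm)² = 1.50×10⁻⁴ m².
C = κε₀A/d = 34.3 × 8.85×10⁻¹² × 1.50×10⁻⁴ / 1.25×10⁻⁴ = 3.63×10⁻¹⁰ F.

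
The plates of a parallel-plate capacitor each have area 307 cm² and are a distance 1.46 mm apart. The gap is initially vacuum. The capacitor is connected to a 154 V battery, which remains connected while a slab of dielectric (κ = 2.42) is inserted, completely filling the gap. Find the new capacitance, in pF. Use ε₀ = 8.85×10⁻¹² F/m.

A = 307 cm² = 3.07×10⁻² m².
Initially C₁ = ε₀A/d = 8.85×10⁻¹² × 3.07×10⁻² / 1.46×10⁻³ = 1.86×10⁻¹⁰ F.
C = κε₀A/d scales with κ, so C₂/C₁ = κ = 2.42.
C₂ = 2.42 × 1.86×10⁻¹⁰ = 4.50×10⁻¹⁰ F.

450 pF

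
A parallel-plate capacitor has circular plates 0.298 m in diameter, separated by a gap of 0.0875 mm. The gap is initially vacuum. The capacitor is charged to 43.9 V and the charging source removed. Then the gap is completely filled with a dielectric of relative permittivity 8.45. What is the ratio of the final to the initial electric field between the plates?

Isolated ⇒ Q is held fixed.
V₂ = Q/C₂ = V₁/8.45; E = V/d, so E₂/E₁ = (V₂/V₁)(d₁/d₂) = 0.118.

E₂/E₁ ≈ 0.118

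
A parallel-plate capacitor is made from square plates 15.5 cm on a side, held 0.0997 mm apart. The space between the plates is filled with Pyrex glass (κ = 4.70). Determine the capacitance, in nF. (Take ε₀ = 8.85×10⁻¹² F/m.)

A = (15.5 cm)² = 2.40×10⁻² m².
C = κε₀A/d = 4.70 × 8.85×10⁻¹² × 2.40×10⁻² / 9.97×10⁻⁵ = 1.00×10⁻⁸ F.

C ≈ 10.0 nF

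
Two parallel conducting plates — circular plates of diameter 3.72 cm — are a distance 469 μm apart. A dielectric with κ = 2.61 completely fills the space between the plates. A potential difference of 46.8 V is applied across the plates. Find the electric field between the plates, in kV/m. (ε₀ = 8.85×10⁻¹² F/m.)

E ≈ 99.8 kV/m

E = V/d = 46.8 / 4.69×10⁻⁴ = 9.98×10⁴ V/m.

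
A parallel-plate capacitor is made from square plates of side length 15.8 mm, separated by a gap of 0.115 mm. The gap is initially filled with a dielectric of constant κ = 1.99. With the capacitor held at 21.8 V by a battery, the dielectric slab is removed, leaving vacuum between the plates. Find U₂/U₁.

U₂/U₁ ≈ 0.503

Battery connected ⇒ V is held fixed.
C₂ = 0.503 C₁ and U = ½CV², so U₂/U₁ = C₂/C₁ = 0.503.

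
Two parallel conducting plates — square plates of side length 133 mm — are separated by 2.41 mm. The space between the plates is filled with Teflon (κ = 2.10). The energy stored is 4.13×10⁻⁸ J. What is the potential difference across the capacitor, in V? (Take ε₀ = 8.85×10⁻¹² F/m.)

24.6 V

A = (133 mm)² = 1.77×10⁻² m².
C = κε₀A/d = 2.10 × 8.85×10⁻¹² × 1.77×10⁻² / 2.41×10⁻³ = 1.36×10⁻¹⁰ F.
V = √(2U/C) = √(2 × 4.13×10⁻⁸ / 1.36×10⁻¹⁰) = 24.6 V.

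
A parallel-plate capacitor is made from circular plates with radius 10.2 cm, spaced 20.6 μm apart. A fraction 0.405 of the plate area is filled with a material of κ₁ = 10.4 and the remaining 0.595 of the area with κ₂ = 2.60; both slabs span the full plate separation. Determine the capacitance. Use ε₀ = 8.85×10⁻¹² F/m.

A = π(10.2 cm)² = 3.27×10⁻² m².
Side-by-side slabs ⇒ two capacitors in parallel, each spanning the full gap.
C₁ = κ₁ε₀A₁/d = 10.4 × 8.85×10⁻¹² × 1.32×10⁻² / 2.06×10⁻⁵ = 5.91×10⁻⁸ F.
C₂ = κ₂ε₀A₂/d = 2.60 × 8.85×10⁻¹² × 1.94×10⁻² / 2.06×10⁻⁵ = 2.17×10⁻⁸ F.
C = C₁ + C₂ = 8.09×10⁻⁸ F.

C ≈ 80.9 nF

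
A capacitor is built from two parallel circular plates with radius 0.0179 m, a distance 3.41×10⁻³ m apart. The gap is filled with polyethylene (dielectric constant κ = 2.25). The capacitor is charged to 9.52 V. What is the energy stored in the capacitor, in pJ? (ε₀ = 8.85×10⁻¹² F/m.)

A = π(0.0179 m)² = 1.01×10⁻³ m².
C = κε₀A/d = 2.25 × 8.85×10⁻¹² × 1.01×10⁻³ / 3.41×10⁻³ = 5.88×10⁻¹² F.
U = ½CV² = ½ × 5.88×10⁻¹² × (9.52)² = 2.66×10⁻¹⁰ J.

266 pJ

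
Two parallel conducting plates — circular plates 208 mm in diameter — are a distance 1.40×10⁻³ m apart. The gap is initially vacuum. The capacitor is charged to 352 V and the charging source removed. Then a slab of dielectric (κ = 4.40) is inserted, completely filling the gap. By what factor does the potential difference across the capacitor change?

0.227

Isolated ⇒ Q is held fixed.
C₂ = 4.40 C₁ and V = Q/C, so V₂/V₁ = C₁/C₂ = 0.227.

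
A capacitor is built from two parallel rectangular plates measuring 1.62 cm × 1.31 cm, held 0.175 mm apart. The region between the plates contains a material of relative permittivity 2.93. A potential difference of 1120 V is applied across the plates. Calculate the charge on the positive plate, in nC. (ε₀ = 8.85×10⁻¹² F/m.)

A = 1.62 × 1.31 cm² = 2.12×10⁻⁴ m².
C = κε₀A/d = 2.93 × 8.85×10⁻¹² × 2.12×10⁻⁴ / 1.75×10⁻⁴ = 3.14×10⁻¹¹ F.
Q = CV = 3.14×10⁻¹¹ × 1120 = 3.52×10⁻⁸ C.

35.2 nC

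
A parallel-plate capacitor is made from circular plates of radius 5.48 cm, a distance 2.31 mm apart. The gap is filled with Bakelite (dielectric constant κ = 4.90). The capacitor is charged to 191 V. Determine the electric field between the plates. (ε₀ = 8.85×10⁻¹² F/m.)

E ≈ 82.7 V/mm

E = V/d = 191 / 2.31×10⁻³ = 8.27×10⁴ V/m.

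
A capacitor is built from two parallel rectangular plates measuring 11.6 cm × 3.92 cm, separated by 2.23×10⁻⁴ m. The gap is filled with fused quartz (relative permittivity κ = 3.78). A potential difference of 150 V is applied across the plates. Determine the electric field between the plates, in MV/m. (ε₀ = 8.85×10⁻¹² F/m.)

E ≈ 0.673 MV/m

E = V/d = 150 / 2.23×10⁻⁴ = 6.73×10⁵ V/m.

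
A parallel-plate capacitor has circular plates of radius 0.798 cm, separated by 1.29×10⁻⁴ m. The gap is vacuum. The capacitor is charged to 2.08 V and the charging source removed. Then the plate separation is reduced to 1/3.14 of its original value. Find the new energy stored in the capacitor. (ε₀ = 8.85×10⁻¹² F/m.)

9.46 pJ

A = π(0.798 cm)² = 2.00×10⁻⁴ m².
Initially C₁ = ε₀A/d = 8.85×10⁻¹² × 2.00×10⁻⁴ / 1.29×10⁻⁴ = 1.37×10⁻¹¹ F.
U₁ = 2.97×10⁻¹¹ J.
Isolated ⇒ Q is held fixed. C₂ = 3.14 C₁ and U = Q²/(2C), so U₂/U₁ = C₁/C₂ = 0.318.
U₂ = 0.318 × 2.97×10⁻¹¹ = 9.46×10⁻¹² J.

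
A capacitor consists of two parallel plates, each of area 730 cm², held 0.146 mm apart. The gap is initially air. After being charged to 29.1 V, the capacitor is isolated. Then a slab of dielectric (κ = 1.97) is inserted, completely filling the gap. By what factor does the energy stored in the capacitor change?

U₂/U₁ ≈ 0.508

Isolated ⇒ Q is held fixed.
C₂ = 1.97 C₁ and U = Q²/(2C), so U₂/U₁ = C₁/C₂ = 0.508.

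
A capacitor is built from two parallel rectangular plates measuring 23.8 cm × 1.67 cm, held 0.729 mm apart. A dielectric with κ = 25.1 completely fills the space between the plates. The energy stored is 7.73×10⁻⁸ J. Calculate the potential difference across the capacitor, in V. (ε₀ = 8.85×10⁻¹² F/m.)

A = 23.8 × 1.67 cm² = 3.97×10⁻³ m².
C = κε₀A/d = 25.1 × 8.85×10⁻¹² × 3.97×10⁻³ / 7.29×10⁻⁴ = 1.21×10⁻⁹ F.
V = √(2U/C) = √(2 × 7.73×10⁻⁸ / 1.21×10⁻⁹) = 11.3 V.

11.3 V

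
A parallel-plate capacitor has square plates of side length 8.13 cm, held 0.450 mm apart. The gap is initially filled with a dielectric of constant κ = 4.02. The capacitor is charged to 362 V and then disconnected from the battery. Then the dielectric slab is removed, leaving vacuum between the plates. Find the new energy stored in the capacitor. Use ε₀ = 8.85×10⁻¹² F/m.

A = (8.13 cm)² = 6.61×10⁻³ m².
Initially C₁ = κε₀A/d = 4.02 × 8.85×10⁻¹² × 6.61×10⁻³ / 4.50×10⁻⁴ = 5.23×10⁻¹⁰ F.
U₁ = 3.42×10⁻⁵ J.
Isolated ⇒ Q is held fixed. C₂ = 0.249 C₁ and U = Q²/(2C), so U₂/U₁ = C₁/C₂ = 4.02.
U₂ = 4.02 × 3.42×10⁻⁵ = 1.38×10⁻⁴ J.

138 μJ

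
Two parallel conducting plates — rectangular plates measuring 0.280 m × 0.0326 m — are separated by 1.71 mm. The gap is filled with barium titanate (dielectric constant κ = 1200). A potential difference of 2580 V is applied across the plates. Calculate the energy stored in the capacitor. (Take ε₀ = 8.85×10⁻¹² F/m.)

A = 0.280 × 0.0326 m² = 9.13×10⁻³ m².
C = κε₀A/d = 1200 × 8.85×10⁻¹² × 9.13×10⁻³ / 1.71×10⁻³ = 5.67×10⁻⁸ F.
U = ½CV² = ½ × 5.67×10⁻⁸ × (2580)² = 0.189 J.

189 mJ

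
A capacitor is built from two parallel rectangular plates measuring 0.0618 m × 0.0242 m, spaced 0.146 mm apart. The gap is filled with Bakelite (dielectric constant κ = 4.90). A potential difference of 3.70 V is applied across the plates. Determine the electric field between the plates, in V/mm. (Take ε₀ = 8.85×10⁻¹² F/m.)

E ≈ 25.3 V/mm

E = V/d = 3.70 / 1.46×10⁻⁴ = 2.53×10⁴ V/m.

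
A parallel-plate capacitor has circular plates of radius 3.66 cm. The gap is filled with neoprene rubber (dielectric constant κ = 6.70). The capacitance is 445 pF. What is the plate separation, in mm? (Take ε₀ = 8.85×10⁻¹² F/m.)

A = π(3.66 cm)² = 4.21×10⁻³ m².
d = κε₀A/C = 6.70 × 8.85×10⁻¹² × 4.21×10⁻³ / 4.45×10⁻¹⁰ = 5.61×10⁻⁴ m.

0.561 mm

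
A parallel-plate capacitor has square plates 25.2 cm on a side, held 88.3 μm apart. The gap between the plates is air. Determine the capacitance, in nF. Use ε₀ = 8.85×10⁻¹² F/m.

A = (25.2 cm)² = 6.35×10⁻² m².
C = ε₀A/d = 8.85×10⁻¹² × 6.35×10⁻² / 8.83×10⁻⁵ = 6.36×10⁻⁹ F.

C ≈ 6.36 nF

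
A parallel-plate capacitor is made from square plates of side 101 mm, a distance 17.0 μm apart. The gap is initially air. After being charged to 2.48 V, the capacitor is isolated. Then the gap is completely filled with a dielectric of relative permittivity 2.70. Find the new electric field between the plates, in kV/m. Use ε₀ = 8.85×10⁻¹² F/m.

E ≈ 54.0 kV/m

A = (101 mm)² = 1.02×10⁻² m².
Initially C₁ = ε₀A/d = 8.85×10⁻¹² × 1.02×10⁻² / 1.70×10⁻⁵ = 5.31×10⁻⁹ F.
E₁ = 1.46×10⁵ V/m.
Isolated ⇒ Q is held fixed. V₂ = Q/C₂ = V₁/2.70; E = V/d, so E₂/E₁ = (V₂/V₁)(d₁/d₂) = 0.370.
E₂ = 0.370 × 1.46×10⁵ = 5.40×10⁴ V/m.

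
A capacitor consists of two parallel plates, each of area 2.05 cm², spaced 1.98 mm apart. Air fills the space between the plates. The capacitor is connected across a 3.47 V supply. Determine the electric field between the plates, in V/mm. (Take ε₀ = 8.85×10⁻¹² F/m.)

E ≈ 1.75 V/mm

E = V/d = 3.47 / 1.98×10⁻³ = 1.75×10³ V/m.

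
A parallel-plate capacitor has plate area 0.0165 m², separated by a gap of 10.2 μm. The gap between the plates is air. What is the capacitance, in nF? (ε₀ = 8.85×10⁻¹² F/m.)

C ≈ 14.3 nF

C = ε₀A/d = 8.85×10⁻¹² × 1.65×10⁻² / 1.02×10⁻⁵ = 1.43×10⁻⁸ F.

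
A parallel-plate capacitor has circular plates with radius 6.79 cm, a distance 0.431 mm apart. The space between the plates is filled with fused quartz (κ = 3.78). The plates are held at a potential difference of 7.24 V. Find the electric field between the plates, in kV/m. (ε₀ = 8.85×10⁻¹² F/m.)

E ≈ 16.8 kV/m

E = V/d = 7.24 / 4.31×10⁻⁴ = 1.68×10⁴ V/m.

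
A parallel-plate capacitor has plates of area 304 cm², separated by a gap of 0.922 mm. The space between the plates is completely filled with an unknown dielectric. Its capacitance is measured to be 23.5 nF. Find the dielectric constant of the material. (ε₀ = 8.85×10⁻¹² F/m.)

A = 304 cm² = 3.04×10⁻² m².
κ = Cd/(ε₀A) = 2.35×10⁻⁸ × 9.22×10⁻⁴ / (8.85×10⁻¹² × 3.04×10⁻²) = 80.5.

80.5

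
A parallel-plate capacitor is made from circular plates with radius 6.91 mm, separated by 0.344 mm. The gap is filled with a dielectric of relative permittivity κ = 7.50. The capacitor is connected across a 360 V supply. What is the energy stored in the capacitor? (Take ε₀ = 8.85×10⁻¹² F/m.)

1.88 μJ

A = π(6.91 mm)² = 1.50×10⁻⁴ m².
C = κε₀A/d = 7.50 × 8.85×10⁻¹² × 1.50×10⁻⁴ / 3.44×10⁻⁴ = 2.89×10⁻¹¹ F.
U = ½CV² = ½ × 2.89×10⁻¹¹ × (360)² = 1.88×10⁻⁶ J.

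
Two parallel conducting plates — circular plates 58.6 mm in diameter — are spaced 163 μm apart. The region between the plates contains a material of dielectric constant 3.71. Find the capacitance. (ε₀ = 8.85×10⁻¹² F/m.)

0.543 nF

A = π(58.6/2 mm)² = 2.70×10⁻³ m².
C = κε₀A/d = 3.71 × 8.85×10⁻¹² × 2.70×10⁻³ / 1.63×10⁻⁴ = 5.43×10⁻¹⁰ F.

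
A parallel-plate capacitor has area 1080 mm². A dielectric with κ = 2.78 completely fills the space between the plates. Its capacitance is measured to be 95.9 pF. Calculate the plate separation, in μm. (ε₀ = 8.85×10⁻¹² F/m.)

277 μm

A = 1080 mm² = 1.08×10⁻³ m².
d = κε₀A/C = 2.78 × 8.85×10⁻¹² × 1.08×10⁻³ / 9.59×10⁻¹¹ = 2.77×10⁻⁴ m.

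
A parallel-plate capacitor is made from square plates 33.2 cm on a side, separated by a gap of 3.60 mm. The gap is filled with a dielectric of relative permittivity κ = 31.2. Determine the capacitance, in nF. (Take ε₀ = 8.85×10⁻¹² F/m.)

A = (33.2 cm)² = 0.110 m².
C = κε₀A/d = 31.2 × 8.85×10⁻¹² × 0.110 / 3.60×10⁻³ = 8.45×10⁻⁹ F.

C ≈ 8.45 nF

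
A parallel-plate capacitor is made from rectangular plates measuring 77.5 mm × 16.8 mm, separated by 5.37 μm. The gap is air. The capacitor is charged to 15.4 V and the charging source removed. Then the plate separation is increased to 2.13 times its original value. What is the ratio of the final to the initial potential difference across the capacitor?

V₂/V₁ ≈ 2.13

Isolated ⇒ Q is held fixed.
C₂ = 0.469 C₁ and V = Q/C, so V₂/V₁ = C₁/C₂ = 2.13.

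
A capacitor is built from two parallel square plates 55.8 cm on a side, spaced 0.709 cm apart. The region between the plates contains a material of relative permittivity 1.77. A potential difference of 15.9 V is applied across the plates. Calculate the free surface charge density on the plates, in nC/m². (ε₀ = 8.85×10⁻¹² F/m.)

35.1 nC/m²

A = (55.8 cm)² = 0.311 m².
C = κε₀A/d = 1.77 × 8.85×10⁻¹² × 0.311 / 7.09×10⁻³ = 6.88×10⁻¹⁰ F.
σ = Q/A = CV/A = 6.88×10⁻¹⁰ × 15.9 / 0.311 = 3.51×10⁻⁸ C/m².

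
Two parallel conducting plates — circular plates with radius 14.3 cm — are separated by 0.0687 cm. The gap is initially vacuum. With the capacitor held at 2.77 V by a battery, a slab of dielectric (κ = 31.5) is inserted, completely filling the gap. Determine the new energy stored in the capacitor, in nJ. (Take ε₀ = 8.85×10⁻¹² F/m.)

A = π(14.3 cm)² = 6.42×10⁻² m².
Initially C₁ = ε₀A/d = 8.85×10⁻¹² × 6.42×10⁻² / 6.87×10⁻⁴ = 8.28×10⁻¹⁰ F.
U₁ = 3.17×10⁻⁹ J.
Battery connected ⇒ V is held fixed. C₂ = 31.5 C₁ and U = ½CV², so U₂/U₁ = C₂/C₁ = 31.5.
U₂ = 31.5 × 3.17×10⁻⁹ = 1.00×10⁻⁷ J.

U ≈ 100 nJ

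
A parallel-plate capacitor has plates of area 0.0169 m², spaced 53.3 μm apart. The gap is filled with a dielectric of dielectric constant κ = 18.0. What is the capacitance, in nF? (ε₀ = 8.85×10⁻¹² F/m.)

C = κε₀A/d = 18.0 × 8.85×10⁻¹² × 1.69×10⁻² / 5.33×10⁻⁵ = 5.05×10⁻⁸ F.

50.5 nF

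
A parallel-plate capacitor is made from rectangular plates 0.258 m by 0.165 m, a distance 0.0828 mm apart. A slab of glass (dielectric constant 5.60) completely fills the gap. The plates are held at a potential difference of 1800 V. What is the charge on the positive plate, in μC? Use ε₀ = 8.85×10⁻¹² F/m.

Q ≈ 45.9 μC

A = 0.258 × 0.165 m² = 4.26×10⁻² m².
C = κε₀A/d = 5.60 × 8.85×10⁻¹² × 4.26×10⁻² / 8.28×10⁻⁵ = 2.55×10⁻⁸ F.
Q = CV = 2.55×10⁻⁸ × 1800 = 4.59×10⁻⁵ C.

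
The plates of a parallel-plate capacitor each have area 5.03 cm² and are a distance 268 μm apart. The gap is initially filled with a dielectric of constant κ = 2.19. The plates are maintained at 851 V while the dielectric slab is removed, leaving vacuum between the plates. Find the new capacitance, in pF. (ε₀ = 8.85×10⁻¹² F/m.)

16.6 pF

A = 5.03 cm² = 5.03×10⁻⁴ m².
Initially C₁ = κε₀A/d = 2.19 × 8.85×10⁻¹² × 5.03×10⁻⁴ / 2.68×10⁻⁴ = 3.64×10⁻¹¹ F.
C = κε₀A/d scales with κ, so C₂/C₁ = 1/κ = 1/2.19 = 0.457.
C₂ = 0.457 × 3.64×10⁻¹¹ = 1.66×10⁻¹¹ F.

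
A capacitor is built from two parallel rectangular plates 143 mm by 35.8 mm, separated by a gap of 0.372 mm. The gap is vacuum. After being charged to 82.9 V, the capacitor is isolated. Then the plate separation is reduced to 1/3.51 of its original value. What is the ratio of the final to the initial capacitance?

C₂/C₁ ≈ 3.51

C = ε₀A/d scales as 1/d, so C₂/C₁ = d₁/d₂ = 3.51.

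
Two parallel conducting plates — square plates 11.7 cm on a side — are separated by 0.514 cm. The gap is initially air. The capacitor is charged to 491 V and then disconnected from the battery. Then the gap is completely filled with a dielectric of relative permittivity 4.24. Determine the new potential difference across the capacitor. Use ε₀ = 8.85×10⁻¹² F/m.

116 V

A = (11.7 cm)² = 1.37×10⁻² m².
Initially C₁ = ε₀A/d = 8.85×10⁻¹² × 1.37×10⁻² / 5.14×10⁻³ = 2.36×10⁻¹¹ F.
V₁ = 4.91×10² V.
Isolated ⇒ Q is held fixed. C₂ = 4.24 C₁ and V = Q/C, so V₂/V₁ = C₁/C₂ = 0.236.
V₂ = 0.236 × 4.91×10² = 1.16×10² V.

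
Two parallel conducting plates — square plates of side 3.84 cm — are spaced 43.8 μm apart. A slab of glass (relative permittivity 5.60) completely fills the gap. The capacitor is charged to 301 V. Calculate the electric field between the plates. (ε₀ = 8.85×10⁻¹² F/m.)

6.87 MV/m

E = V/d = 301 / 4.38×10⁻⁵ = 6.87×10⁶ V/m.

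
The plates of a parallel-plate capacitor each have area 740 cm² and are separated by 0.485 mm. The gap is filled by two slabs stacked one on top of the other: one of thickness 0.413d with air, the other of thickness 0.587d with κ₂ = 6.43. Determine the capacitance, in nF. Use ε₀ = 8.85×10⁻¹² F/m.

A = 740 cm² = 7.40×10⁻² m².
Stacked slabs ⇒ two capacitors in series, each with the full plate area.
C₁ = κ₁ε₀A/d₁ = 1.00 × 8.85×10⁻¹² × 7.40×10⁻² / 2.00×10⁻⁴ = 3.27×10⁻⁹ F.
C₂ = κ₂ε₀A/d₂ = 6.43 × 8.85×10⁻¹² × 7.40×10⁻² / 2.85×10⁻⁴ = 1.48×10⁻⁸ F.
C = (1/C₁ + 1/C₂)⁻¹ = 2.68×10⁻⁹ F.

2.68 nF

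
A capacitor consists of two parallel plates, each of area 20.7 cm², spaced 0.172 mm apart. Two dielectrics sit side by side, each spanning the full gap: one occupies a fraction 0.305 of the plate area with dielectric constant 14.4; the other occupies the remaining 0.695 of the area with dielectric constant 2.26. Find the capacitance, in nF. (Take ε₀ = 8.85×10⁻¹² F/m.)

C ≈ 0.635 nF

A = 20.7 cm² = 2.07×10⁻³ m².
Side-by-side slabs ⇒ two capacitors in parallel, each spanning the full gap.
C₁ = κ₁ε₀A₁/d = 14.4 × 8.85×10⁻¹² × 6.31×10⁻⁴ / 1.72×10⁻⁴ = 4.68×10⁻¹⁰ F.
C₂ = κ₂ε₀A₂/d = 2.26 × 8.85×10⁻¹² × 1.44×10⁻³ / 1.72×10⁻⁴ = 1.67×10⁻¹⁰ F.
C = C₁ + C₂ = 6.35×10⁻¹⁰ F.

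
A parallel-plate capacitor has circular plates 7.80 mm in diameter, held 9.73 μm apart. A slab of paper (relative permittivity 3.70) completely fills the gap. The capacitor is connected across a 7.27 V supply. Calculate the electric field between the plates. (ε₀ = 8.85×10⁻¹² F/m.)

E ≈ 0.747 MV/m

E = V/d = 7.27 / 9.73×10⁻⁶ = 7.47×10⁵ V/m.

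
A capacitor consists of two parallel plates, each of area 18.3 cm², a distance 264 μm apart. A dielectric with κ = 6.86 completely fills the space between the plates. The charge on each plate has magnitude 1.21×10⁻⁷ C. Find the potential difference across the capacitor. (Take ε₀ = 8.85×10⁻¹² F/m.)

A = 18.3 cm² = 1.83×10⁻³ m².
C = κε₀A/d = 6.86 × 8.85×10⁻¹² × 1.83×10⁻³ / 2.64×10⁻⁴ = 4.21×10⁻¹⁰ F.
V = Q/C = 1.21×10⁻⁷ / 4.21×10⁻¹⁰ = 2.88×10² V.

288 V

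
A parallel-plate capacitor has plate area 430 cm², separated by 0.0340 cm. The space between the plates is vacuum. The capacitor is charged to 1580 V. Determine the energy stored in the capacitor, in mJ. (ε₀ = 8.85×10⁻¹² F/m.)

A = 430 cm² = 4.30×10⁻² m².
C = ε₀A/d = 8.85×10⁻¹² × 4.30×10⁻² / 3.40×10⁻⁴ = 1.12×10⁻⁹ F.
U = ½CV² = ½ × 1.12×10⁻⁹ × (1580)² = 1.40×10⁻³ J.

1.40 mJ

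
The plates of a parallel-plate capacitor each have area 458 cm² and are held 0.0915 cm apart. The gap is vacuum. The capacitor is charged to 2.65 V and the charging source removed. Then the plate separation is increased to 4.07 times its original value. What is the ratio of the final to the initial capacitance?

C = ε₀A/d scales as 1/d, so C₂/C₁ = d₁/d₂ = 1/4.07 = 0.246.

C₂/C₁ ≈ 0.246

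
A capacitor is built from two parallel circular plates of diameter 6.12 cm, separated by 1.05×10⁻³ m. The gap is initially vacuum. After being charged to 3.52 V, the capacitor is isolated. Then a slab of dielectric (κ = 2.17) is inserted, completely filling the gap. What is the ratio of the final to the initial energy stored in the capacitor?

U₂/U₁ ≈ 0.461

Isolated ⇒ Q is held fixed.
C₂ = 2.17 C₁ and U = Q²/(2C), so U₂/U₁ = C₁/C₂ = 0.461.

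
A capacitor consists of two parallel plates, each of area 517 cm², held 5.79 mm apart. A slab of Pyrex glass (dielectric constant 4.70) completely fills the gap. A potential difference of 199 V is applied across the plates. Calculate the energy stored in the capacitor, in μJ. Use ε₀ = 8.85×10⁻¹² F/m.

U ≈ 7.35 μJ

A = 517 cm² = 5.17×10⁻² m².
C = κε₀A/d = 4.70 × 8.85×10⁻¹² × 5.17×10⁻² / 5.79×10⁻³ = 3.71×10⁻¹⁰ F.
U = ½CV² = ½ × 3.71×10⁻¹⁰ × (199)² = 7.35×10⁻⁶ J.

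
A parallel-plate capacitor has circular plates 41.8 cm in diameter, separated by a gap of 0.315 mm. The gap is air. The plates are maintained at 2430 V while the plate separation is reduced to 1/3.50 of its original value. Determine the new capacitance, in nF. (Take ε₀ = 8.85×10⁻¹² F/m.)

C ≈ 13.5 nF

A = π(41.8/2 cm)² = 0.137 m².
Initially C₁ = ε₀A/d = 8.85×10⁻¹² × 0.137 / 3.15×10⁻⁴ = 3.86×10⁻⁹ F.
C = ε₀A/d scales as 1/d, so C₂/C₁ = d₁/d₂ = 3.50.
C₂ = 3.50 × 3.86×10⁻⁹ = 1.35×10⁻⁸ F.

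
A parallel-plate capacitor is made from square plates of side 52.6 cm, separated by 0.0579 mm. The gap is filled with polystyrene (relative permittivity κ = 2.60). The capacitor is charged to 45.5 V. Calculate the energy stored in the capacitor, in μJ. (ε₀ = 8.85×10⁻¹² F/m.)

U ≈ 114 μJ

A = (52.6 cm)² = 0.277 m².
C = κε₀A/d = 2.60 × 8.85×10⁻¹² × 0.277 / 5.79×10⁻⁵ = 1.10×10⁻⁷ F.
U = ½CV² = ½ × 1.10×10⁻⁷ × (45.5)² = 1.14×10⁻⁴ J.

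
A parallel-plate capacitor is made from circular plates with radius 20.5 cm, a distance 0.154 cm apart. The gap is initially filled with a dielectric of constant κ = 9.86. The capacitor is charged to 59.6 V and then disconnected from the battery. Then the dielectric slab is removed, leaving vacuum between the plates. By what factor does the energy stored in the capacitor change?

Isolated ⇒ Q is held fixed.
C₂ = 0.101 C₁ and U = Q²/(2C), so U₂/U₁ = C₁/C₂ = 9.86.

U₂/U₁ ≈ 9.86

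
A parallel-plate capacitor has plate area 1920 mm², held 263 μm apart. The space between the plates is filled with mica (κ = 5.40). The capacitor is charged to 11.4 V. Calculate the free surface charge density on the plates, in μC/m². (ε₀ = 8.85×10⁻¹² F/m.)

σ ≈ 2.07 μC/m²

A = 1920 mm² = 1.92×10⁻³ m².
C = κε₀A/d = 5.40 × 8.85×10⁻¹² × 1.92×10⁻³ / 2.63×10⁻⁴ = 3.49×10⁻¹⁰ F.
σ = Q/A = CV/A = 3.49×10⁻¹⁰ × 11.4 / 1.92×10⁻³ = 2.07×10⁻⁶ C/m².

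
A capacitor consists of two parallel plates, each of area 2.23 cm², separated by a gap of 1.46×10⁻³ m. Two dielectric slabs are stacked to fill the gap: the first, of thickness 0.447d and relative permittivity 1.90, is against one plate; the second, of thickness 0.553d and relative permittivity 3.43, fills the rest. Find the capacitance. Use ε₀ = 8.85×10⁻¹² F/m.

C ≈ 3.41 pF

A = 2.23 cm² = 2.23×10⁻⁴ m².
Stacked slabs ⇒ two capacitors in series, each with the full plate area.
C₁ = κ₁ε₀A/d₁ = 1.90 × 8.85×10⁻¹² × 2.23×10⁻⁴ / 6.53×10⁻⁴ = 5.75×10⁻¹² F.
C₂ = κ₂ε₀A/d₂ = 3.43 × 8.85×10⁻¹² × 2.23×10⁻⁴ / 8.07×10⁻⁴ = 8.38×10⁻¹² F.
C = (1/C₁ + 1/C₂)⁻¹ = 3.41×10⁻¹² F.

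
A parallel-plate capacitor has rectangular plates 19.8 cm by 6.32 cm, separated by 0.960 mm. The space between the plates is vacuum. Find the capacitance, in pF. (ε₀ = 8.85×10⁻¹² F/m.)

A = 19.8 × 6.32 cm² = 1.25×10⁻² m².
C = ε₀A/d = 8.85×10⁻¹² × 1.25×10⁻² / 9.60×10⁻⁴ = 1.15×10⁻¹⁰ F.

C ≈ 115 pF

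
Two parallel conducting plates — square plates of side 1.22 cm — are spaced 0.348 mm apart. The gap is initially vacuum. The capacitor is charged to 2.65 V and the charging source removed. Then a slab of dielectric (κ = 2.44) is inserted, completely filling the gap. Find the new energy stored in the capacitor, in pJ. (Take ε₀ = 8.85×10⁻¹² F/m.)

A = (1.22 cm)² = 1.49×10⁻⁴ m².
Initially C₁ = ε₀A/d = 8.85×10⁻¹² × 1.49×10⁻⁴ / 3.48×10⁻⁴ = 3.79×10⁻¹² F.
U₁ = 1.33×10⁻¹¹ J.
Isolated ⇒ Q is held fixed. C₂ = 2.44 C₁ and U = Q²/(2C), so U₂/U₁ = C₁/C₂ = 0.410.
U₂ = 0.410 × 1.33×10⁻¹¹ = 5.45×10⁻¹² J.

5.45 pJ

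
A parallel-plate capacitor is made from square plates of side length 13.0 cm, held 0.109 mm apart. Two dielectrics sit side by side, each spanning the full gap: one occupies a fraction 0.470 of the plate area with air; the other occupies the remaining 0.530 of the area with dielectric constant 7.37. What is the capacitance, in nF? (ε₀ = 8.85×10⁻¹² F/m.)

A = (13.0 cm)² = 1.69×10⁻² m².
Side-by-side slabs ⇒ two capacitors in parallel, each spanning the full gap.
C₁ = κ₁ε₀A₁/d = 1.00 × 8.85×10⁻¹² × 7.94×10⁻³ / 1.09×10⁻⁴ = 6.45×10⁻¹⁰ F.
C₂ = κ₂ε₀A₂/d = 7.37 × 8.85×10⁻¹² × 8.96×10⁻³ / 1.09×10⁻⁴ = 5.36×10⁻⁹ F.
C = C₁ + C₂ = 6.00×10⁻⁹ F.

C ≈ 6.00 nF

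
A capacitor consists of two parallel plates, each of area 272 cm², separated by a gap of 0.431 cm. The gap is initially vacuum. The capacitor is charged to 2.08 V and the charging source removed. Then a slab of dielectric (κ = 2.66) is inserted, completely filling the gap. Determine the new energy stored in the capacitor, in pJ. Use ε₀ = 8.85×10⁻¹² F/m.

U ≈ 45.4 pJ

A = 272 cm² = 2.72×10⁻² m².
Initially C₁ = ε₀A/d = 8.85×10⁻¹² × 2.72×10⁻² / 4.31×10⁻³ = 5.59×10⁻¹¹ F.
U₁ = 1.21×10⁻¹⁰ J.
Isolated ⇒ Q is held fixed. C₂ = 2.66 C₁ and U = Q²/(2C), so U₂/U₁ = C₁/C₂ = 0.376.
U₂ = 0.376 × 1.21×10⁻¹⁰ = 4.54×10⁻¹¹ J.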